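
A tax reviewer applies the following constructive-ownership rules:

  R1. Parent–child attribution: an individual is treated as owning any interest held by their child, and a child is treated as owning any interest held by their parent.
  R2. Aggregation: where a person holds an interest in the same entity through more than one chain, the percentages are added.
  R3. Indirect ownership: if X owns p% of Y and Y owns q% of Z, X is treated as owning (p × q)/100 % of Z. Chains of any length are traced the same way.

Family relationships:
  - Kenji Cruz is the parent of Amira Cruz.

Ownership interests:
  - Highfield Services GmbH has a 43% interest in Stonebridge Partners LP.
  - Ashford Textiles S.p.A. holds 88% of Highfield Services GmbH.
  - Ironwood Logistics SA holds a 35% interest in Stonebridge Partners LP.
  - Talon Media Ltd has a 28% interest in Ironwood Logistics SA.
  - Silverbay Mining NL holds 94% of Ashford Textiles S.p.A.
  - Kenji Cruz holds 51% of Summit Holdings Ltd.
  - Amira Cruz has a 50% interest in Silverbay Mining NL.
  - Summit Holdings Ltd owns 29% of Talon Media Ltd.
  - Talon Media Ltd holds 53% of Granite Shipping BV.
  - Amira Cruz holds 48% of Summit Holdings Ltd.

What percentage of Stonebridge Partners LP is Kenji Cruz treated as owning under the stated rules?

20.59838%

By parent–child attribution (R1), Kenji Cruz is treated as also owning Amira Cruz's interest in Summit Holdings Ltd, giving 51% + 48% = 99%.
By parent–child attribution (R1), Kenji Cruz is treated as owning Amira Cruz's 50% interest in Silverbay Mining NL.
Chain via Summit Holdings Ltd → Talon Media Ltd → Ironwood Logistics SA (R3): 99% × 29% × 28% × 35% = 2.81358% of Stonebridge Partners LP.
Chain via Silverbay Mining NL → Ashford Textiles S.p.A. → Highfield Services GmbH (R3): 50% × 94% × 88% × 43% = 17.7848% of Stonebridge Partners LP.
Aggregating (R2): 2.81358% + 17.7848% = 20.59838%.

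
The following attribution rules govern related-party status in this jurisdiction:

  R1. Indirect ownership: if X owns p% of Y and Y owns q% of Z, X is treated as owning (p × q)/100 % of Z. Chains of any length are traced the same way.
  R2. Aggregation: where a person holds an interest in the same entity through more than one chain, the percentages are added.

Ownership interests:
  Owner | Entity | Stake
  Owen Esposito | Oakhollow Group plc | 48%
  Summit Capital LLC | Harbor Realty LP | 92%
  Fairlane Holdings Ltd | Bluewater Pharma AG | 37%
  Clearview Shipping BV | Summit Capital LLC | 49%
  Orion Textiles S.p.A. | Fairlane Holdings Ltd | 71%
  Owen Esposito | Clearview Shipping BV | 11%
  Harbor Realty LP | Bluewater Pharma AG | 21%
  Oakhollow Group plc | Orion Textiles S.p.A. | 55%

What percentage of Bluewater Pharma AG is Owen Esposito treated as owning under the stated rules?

7.976628%

Chain via Oakhollow Group plc → Orion Textiles S.p.A. → Fairlane Holdings Ltd (R1): 48% × 55% × 71% × 37% = 6.93528% of Bluewater Pharma AG.
Chain via Clearview Shipping BV → Summit Capital LLC → Harbor Realty LP (R1): 11% × 49% × 92% × 21% = 1.041348% of Bluewater Pharma AG.
Aggregating (R2): 6.93528% + 1.041348% = 7.976628%.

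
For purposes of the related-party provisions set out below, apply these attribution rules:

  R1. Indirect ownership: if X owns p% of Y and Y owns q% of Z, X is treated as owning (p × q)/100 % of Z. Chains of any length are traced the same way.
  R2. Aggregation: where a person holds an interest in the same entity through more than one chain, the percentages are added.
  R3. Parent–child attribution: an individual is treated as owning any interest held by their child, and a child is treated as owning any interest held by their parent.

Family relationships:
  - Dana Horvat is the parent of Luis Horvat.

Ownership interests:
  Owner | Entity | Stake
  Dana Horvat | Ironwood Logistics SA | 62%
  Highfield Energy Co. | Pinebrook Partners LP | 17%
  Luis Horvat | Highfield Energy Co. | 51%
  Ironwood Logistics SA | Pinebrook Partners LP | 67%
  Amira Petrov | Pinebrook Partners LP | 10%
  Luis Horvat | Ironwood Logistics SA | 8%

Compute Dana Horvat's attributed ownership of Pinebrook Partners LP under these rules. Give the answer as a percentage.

By parent–child attribution (R3), Dana Horvat is treated as also owning Luis Horvat's interest in Ironwood Logistics SA, giving 62% + 8% = 70%.
By parent–child attribution (R3), Dana Horvat is treated as owning Luis Horvat's 51% interest in Highfield Energy Co.
Chain via Ironwood Logistics SA (R1): 70% × 67% = 46.9% of Pinebrook Partners LP.
Chain via Highfield Energy Co. (R1): 51% × 17% = 8.67% of Pinebrook Partners LP.
Aggregating (R2): 46.9% + 8.67% = 55.57%.

55.57%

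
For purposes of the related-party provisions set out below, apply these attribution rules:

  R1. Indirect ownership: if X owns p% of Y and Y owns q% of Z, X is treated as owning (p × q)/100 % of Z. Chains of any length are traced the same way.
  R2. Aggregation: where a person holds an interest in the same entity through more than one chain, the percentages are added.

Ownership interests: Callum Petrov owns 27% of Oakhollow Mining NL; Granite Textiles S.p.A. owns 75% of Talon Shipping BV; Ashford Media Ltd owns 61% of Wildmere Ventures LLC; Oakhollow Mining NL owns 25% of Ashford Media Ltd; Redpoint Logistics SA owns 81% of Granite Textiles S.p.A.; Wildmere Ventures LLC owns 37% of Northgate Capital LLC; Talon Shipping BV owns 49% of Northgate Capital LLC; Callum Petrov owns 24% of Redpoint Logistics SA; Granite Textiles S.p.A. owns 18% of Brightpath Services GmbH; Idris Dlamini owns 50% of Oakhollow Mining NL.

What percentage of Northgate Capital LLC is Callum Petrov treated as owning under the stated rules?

8.667675%

Chain via Oakhollow Mining NL → Ashford Media Ltd → Wildmere Ventures LLC (R1): 27% × 25% × 61% × 37% = 1.523475% of Northgate Capital LLC.
Chain via Redpoint Logistics SA → Granite Textiles S.p.A. → Talon Shipping BV (R1): 24% × 81% × 75% × 49% = 7.1442% of Northgate Capital LLC.
Aggregating (R2): 1.523475% + 7.1442% = 8.667675%.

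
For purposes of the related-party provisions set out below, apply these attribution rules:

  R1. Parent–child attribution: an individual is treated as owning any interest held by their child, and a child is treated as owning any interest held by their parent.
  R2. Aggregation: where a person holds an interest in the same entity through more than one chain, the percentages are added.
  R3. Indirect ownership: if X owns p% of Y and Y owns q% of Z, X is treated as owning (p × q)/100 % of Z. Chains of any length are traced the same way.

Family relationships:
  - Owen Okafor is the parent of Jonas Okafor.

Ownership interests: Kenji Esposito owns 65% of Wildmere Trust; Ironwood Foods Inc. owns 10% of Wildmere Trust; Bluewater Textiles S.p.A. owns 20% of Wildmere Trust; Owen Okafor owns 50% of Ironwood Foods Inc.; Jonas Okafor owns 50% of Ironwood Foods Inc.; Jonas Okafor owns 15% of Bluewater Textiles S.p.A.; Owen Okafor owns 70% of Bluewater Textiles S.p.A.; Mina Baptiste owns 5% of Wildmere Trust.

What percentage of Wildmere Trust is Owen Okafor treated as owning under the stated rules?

27%

By parent–child attribution (R1), Owen Okafor is treated as also owning Jonas Okafor's interest in Ironwood Foods Inc, giving 50% + 50% = 100%.
By parent–child attribution (R1), Owen Okafor is treated as also owning Jonas Okafor's interest in Bluewater Textiles S.p.A, giving 70% + 15% = 85%.
Chain via Ironwood Foods Inc. (R3): 100% × 10% = 10% of Wildmere Trust.
Chain via Bluewater Textiles S.p.A. (R3): 85% × 20% = 17% of Wildmere Trust.
Aggregating (R2): 10% + 17% = 27%.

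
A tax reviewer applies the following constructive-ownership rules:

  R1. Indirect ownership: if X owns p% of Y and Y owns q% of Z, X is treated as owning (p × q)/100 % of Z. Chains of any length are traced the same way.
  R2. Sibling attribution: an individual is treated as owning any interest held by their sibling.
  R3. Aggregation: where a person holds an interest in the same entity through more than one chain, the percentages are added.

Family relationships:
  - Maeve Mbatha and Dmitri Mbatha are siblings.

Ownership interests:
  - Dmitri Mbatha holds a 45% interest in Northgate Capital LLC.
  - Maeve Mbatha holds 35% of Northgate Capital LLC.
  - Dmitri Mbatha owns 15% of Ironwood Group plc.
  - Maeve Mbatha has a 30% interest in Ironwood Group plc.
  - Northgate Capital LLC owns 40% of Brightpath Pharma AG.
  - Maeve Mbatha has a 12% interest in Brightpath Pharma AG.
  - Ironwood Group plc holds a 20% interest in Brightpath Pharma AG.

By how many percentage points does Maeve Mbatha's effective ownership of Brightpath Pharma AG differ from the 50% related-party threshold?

By sibling attribution (R2), Maeve Mbatha is treated as also owning Dmitri Mbatha's interest in Ironwood Group plc, giving 30% + 15% = 45%.
By sibling attribution (R2), Maeve Mbatha is treated as also owning Dmitri Mbatha's interest in Northgate Capital LLC, giving 35% + 45% = 80%.
Chain via Ironwood Group plc (R1): 45% × 20% = 9% of Brightpath Pharma AG.
Chain via Northgate Capital LLC (R1): 80% × 40% = 32% of Brightpath Pharma AG.
Direct interest in Brightpath Pharma AG: 12%.
Aggregating (R3): 9% + 32% + 12% = 53%.
53% exceeds the 50% threshold by 3 percentage points.

3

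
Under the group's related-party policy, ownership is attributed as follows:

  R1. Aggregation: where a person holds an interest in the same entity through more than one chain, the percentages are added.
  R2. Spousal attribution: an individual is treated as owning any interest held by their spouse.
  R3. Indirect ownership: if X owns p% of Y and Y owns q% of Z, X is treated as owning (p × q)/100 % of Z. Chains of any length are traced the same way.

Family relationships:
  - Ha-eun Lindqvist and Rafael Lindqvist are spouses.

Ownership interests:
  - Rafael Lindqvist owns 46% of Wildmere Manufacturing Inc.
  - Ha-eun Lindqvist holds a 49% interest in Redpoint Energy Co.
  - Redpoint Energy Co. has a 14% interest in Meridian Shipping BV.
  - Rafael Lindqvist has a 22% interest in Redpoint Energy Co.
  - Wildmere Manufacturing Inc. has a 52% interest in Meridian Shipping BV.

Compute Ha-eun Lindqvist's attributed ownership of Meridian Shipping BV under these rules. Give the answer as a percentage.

33.86%

By spousal attribution (R2), Ha-eun Lindqvist is treated as also owning Rafael Lindqvist's interest in Redpoint Energy Co, giving 49% + 22% = 71%.
By spousal attribution (R2), Ha-eun Lindqvist is treated as owning Rafael Lindqvist's 46% interest in Wildmere Manufacturing Inc.
Chain via Redpoint Energy Co. (R3): 71% × 14% = 9.94% of Meridian Shipping BV.
Chain via Wildmere Manufacturing Inc. (R3): 46% × 52% = 23.92% of Meridian Shipping BV.
Aggregating (R1): 9.94% + 23.92% = 33.86%.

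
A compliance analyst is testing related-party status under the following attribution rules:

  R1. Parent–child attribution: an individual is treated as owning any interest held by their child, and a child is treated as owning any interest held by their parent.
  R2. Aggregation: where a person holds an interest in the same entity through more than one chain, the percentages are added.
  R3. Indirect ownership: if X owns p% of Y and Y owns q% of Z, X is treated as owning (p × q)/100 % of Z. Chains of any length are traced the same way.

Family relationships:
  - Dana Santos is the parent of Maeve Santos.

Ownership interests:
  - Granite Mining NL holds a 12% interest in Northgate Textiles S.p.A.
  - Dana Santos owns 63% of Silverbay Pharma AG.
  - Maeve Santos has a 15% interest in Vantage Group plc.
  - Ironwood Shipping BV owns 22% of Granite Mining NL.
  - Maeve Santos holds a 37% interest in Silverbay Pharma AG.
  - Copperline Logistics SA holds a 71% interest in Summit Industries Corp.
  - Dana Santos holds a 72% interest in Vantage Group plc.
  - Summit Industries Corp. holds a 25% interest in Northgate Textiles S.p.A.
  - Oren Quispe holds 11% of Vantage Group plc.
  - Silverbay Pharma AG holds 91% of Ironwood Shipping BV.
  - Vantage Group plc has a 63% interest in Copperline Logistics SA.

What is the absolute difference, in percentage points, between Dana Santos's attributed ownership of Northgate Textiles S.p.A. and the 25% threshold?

By parent–child attribution (R1), Dana Santos is treated as also owning Maeve Santos's interest in Silverbay Pharma AG, giving 63% + 37% = 100%.
By parent–child attribution (R1), Dana Santos is treated as also owning Maeve Santos's interest in Vantage Group plc, giving 72% + 15% = 87%.
Chain via Silverbay Pharma AG → Ironwood Shipping BV → Granite Mining NL (R3): 100% × 91% × 22% × 12% = 2.4024% of Northgate Textiles S.p.A.
Chain via Vantage Group plc → Copperline Logistics SA → Summit Industries Corp. (R3): 87% × 63% × 71% × 25% = 9.728775% of Northgate Textiles S.p.A.
Aggregating (R2): 2.4024% + 9.728775% = 12.131175%.
12.131175% falls short of the 25% threshold by 12.868825 percentage points.

12.868825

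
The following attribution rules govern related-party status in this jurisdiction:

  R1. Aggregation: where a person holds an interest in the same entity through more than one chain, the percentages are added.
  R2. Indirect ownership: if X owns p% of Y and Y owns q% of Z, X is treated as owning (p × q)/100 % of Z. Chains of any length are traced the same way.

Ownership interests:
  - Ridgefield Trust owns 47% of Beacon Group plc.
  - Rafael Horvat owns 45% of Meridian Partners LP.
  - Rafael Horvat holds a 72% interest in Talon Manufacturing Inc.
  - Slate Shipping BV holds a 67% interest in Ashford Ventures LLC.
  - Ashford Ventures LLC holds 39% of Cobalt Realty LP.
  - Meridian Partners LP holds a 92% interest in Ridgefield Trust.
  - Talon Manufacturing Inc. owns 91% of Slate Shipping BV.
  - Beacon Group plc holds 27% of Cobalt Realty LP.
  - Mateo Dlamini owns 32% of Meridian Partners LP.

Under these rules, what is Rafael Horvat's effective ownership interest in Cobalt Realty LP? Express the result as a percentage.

22.374036%

Chain via Talon Manufacturing Inc. → Slate Shipping BV → Ashford Ventures LLC (R2): 72% × 91% × 67% × 39% = 17.120376% of Cobalt Realty LP.
Chain via Meridian Partners LP → Ridgefield Trust → Beacon Group plc (R2): 45% × 92% × 47% × 27% = 5.25366% of Cobalt Realty LP.
Aggregating (R1): 17.120376% + 5.25366% = 22.374036%.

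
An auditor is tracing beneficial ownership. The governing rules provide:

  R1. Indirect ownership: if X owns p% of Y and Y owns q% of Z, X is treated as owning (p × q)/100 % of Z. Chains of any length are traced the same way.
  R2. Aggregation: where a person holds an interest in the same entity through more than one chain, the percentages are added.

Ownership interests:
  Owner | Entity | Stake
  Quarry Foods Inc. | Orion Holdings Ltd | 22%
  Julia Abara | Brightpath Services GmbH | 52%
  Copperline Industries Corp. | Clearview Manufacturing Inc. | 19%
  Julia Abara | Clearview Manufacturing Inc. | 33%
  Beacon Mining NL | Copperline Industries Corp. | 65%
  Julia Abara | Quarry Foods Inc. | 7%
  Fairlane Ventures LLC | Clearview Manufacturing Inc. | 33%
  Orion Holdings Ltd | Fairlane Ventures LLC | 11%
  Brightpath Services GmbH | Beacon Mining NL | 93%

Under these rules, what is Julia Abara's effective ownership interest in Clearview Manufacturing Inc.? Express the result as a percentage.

Chain via Quarry Foods Inc. → Orion Holdings Ltd → Fairlane Ventures LLC (R1): 7% × 22% × 11% × 33% = 0.055902% of Clearview Manufacturing Inc.
Chain via Brightpath Services GmbH → Beacon Mining NL → Copperline Industries Corp. (R1): 52% × 93% × 65% × 19% = 5.97246% of Clearview Manufacturing Inc.
Direct interest in Clearview Manufacturing Inc: 33%.
Aggregating (R2): 0.055902% + 5.97246% + 33% = 39.028362%.

39.028362%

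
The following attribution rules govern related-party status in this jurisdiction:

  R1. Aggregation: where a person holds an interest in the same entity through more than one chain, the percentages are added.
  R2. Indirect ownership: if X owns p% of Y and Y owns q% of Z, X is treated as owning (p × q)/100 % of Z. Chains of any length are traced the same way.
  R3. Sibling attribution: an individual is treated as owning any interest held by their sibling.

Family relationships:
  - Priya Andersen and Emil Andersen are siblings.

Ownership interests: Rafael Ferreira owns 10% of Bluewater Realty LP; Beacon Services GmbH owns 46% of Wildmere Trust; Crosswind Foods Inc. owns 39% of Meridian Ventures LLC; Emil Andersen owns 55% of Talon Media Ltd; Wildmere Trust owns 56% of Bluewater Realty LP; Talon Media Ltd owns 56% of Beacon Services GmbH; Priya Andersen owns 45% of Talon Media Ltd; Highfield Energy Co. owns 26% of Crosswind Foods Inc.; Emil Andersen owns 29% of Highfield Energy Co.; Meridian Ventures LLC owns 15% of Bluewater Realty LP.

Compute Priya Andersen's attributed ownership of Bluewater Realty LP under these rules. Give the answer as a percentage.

14.86669%

By sibling attribution (R3), Priya Andersen is treated as also owning Emil Andersen's interest in Talon Media Ltd, giving 45% + 55% = 100%.
By sibling attribution (R3), Priya Andersen is treated as owning Emil Andersen's 29% interest in Highfield Energy Co.
Chain via Talon Media Ltd → Beacon Services GmbH → Wildmere Trust (R2): 100% × 56% × 46% × 56% = 14.4256% of Bluewater Realty LP.
Chain via Highfield Energy Co. → Crosswind Foods Inc. → Meridian Ventures LLC (R2): 29% × 26% × 39% × 15% = 0.44109% of Bluewater Realty LP.
Aggregating (R1): 14.4256% + 0.44109% = 14.86669%.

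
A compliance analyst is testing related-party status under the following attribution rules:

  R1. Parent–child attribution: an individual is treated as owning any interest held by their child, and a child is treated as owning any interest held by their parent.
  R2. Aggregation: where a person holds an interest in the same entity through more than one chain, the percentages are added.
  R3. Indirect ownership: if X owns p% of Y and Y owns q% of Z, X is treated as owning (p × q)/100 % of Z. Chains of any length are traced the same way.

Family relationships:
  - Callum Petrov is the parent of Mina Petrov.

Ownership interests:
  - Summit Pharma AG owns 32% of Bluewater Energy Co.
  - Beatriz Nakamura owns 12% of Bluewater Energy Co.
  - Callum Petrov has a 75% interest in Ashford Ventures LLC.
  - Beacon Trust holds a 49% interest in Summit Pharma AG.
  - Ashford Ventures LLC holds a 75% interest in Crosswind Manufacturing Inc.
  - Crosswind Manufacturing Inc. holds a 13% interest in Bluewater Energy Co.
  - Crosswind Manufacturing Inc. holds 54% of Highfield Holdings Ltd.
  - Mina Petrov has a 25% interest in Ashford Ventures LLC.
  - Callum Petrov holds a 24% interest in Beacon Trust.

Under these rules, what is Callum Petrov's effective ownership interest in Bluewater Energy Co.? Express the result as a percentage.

By parent–child attribution (R1), Callum Petrov is treated as also owning Mina Petrov's interest in Ashford Ventures LLC, giving 75% + 25% = 100%.
Chain via Beacon Trust → Summit Pharma AG (R3): 24% × 49% × 32% = 3.7632% of Bluewater Energy Co.
Chain via Ashford Ventures LLC → Crosswind Manufacturing Inc. (R3): 100% × 75% × 13% = 9.75% of Bluewater Energy Co.
Aggregating (R2): 3.7632% + 9.75% = 13.5132%.

13.5132%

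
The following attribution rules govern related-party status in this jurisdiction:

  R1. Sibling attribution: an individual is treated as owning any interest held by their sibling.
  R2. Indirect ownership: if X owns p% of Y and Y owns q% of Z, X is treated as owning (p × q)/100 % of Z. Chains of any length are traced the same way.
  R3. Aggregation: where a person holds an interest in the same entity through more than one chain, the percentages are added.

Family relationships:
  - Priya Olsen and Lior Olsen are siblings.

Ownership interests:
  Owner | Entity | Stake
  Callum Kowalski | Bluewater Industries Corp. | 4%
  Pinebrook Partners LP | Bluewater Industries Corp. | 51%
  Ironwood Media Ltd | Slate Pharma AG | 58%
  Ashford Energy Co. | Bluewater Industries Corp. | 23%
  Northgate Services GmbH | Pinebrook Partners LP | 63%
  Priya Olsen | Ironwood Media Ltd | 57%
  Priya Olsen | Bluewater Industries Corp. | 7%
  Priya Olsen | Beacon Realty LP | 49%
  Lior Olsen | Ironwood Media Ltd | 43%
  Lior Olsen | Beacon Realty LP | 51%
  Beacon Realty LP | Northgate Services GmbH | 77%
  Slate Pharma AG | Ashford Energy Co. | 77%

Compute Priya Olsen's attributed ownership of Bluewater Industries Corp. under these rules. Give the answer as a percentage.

By sibling attribution (R1), Priya Olsen is treated as also owning Lior Olsen's interest in Beacon Realty LP, giving 49% + 51% = 100%.
By sibling attribution (R1), Priya Olsen is treated as also owning Lior Olsen's interest in Ironwood Media Ltd, giving 57% + 43% = 100%.
Chain via Beacon Realty LP → Northgate Services GmbH → Pinebrook Partners LP (R2): 100% × 77% × 63% × 51% = 24.7401% of Bluewater Industries Corp.
Chain via Ironwood Media Ltd → Slate Pharma AG → Ashford Energy Co. (R2): 100% × 58% × 77% × 23% = 10.2718% of Bluewater Industries Corp.
Direct interest in Bluewater Industries Corp: 7%.
Aggregating (R3): 24.7401% + 10.2718% + 7% = 42.0119%.

42.0119%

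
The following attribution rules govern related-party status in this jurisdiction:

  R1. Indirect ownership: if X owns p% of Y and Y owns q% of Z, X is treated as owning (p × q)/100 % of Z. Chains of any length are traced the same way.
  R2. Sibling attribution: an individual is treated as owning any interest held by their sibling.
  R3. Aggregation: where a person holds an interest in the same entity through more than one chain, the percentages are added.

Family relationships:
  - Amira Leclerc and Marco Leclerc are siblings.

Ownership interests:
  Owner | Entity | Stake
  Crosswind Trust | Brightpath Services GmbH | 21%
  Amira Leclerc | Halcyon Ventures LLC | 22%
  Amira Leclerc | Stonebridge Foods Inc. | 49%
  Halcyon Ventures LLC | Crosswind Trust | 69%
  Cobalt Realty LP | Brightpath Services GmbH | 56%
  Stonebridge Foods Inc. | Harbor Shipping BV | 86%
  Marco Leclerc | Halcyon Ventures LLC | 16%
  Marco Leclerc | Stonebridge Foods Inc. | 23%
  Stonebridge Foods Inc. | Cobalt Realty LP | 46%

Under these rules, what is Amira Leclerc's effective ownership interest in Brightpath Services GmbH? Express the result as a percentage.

By sibling attribution (R2), Amira Leclerc is treated as also owning Marco Leclerc's interest in Stonebridge Foods Inc, giving 49% + 23% = 72%.
By sibling attribution (R2), Amira Leclerc is treated as also owning Marco Leclerc's interest in Halcyon Ventures LLC, giving 22% + 16% = 38%.
Chain via Stonebridge Foods Inc. → Cobalt Realty LP (R1): 72% × 46% × 56% = 18.5472% of Brightpath Services GmbH.
Chain via Halcyon Ventures LLC → Crosswind Trust (R1): 38% × 69% × 21% = 5.5062% of Brightpath Services GmbH.
Aggregating (R3): 18.5472% + 5.5062% = 24.0534%.

24.0534%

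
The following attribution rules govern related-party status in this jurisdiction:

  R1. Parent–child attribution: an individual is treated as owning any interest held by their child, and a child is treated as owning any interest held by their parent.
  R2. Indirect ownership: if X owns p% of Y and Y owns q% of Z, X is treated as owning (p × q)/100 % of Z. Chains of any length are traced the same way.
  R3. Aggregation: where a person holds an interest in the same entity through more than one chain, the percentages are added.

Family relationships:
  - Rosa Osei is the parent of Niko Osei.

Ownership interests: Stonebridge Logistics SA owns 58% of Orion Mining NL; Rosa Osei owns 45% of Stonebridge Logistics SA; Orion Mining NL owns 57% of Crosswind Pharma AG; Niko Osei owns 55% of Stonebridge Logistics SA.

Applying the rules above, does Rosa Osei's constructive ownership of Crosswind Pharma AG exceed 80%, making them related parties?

By parent–child attribution (R1), Rosa Osei is treated as also owning Niko Osei's interest in Stonebridge Logistics SA, giving 45% + 55% = 100%.
Chain via Stonebridge Logistics SA → Orion Mining NL (R2): 100% × 58% × 57% = 33.06% of Crosswind Pharma AG.
33.06% does not exceed the 80% threshold, so Rosa is not a related party to Crosswind Pharma AG.

No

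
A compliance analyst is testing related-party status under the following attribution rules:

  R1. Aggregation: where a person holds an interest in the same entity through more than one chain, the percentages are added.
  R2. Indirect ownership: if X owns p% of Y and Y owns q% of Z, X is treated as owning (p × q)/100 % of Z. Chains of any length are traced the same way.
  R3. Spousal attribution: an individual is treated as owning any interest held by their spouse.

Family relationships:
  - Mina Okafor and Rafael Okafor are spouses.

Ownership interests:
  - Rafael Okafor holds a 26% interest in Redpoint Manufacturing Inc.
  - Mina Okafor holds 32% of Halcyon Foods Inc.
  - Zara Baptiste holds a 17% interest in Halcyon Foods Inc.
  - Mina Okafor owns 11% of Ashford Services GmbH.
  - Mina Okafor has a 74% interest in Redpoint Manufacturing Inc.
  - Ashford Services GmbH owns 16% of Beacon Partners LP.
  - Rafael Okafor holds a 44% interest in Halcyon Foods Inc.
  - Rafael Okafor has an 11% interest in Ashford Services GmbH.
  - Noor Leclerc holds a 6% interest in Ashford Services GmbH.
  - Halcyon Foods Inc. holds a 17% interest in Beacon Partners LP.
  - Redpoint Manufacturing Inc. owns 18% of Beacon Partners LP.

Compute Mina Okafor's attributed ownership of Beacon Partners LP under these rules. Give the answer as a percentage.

34.44%

By spousal attribution (R3), Mina Okafor is treated as also owning Rafael Okafor's interest in Redpoint Manufacturing Inc, giving 74% + 26% = 100%.
By spousal attribution (R3), Mina Okafor is treated as also owning Rafael Okafor's interest in Halcyon Foods Inc, giving 32% + 44% = 76%.
By spousal attribution (R3), Mina Okafor is treated as also owning Rafael Okafor's interest in Ashford Services GmbH, giving 11% + 11% = 22%.
Chain via Redpoint Manufacturing Inc. (R2): 100% × 18% = 18% of Beacon Partners LP.
Chain via Halcyon Foods Inc. (R2): 76% × 17% = 12.92% of Beacon Partners LP.
Chain via Ashford Services GmbH (R2): 22% × 16% = 3.52% of Beacon Partners LP.
Aggregating (R1): 18% + 12.92% + 3.52% = 34.44%.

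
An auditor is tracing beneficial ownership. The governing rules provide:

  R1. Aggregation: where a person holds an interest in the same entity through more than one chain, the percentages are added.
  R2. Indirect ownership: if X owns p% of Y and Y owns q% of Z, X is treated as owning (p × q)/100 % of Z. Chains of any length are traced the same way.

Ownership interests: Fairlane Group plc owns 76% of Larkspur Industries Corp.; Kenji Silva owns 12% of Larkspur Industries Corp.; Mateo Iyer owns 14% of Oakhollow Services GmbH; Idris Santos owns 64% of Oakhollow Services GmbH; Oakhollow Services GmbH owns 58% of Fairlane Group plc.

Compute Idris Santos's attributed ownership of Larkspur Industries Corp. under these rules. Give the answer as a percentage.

Chain via Oakhollow Services GmbH → Fairlane Group plc (R2): 64% × 58% × 76% = 28.2112% of Larkspur Industries Corp.

28.2112%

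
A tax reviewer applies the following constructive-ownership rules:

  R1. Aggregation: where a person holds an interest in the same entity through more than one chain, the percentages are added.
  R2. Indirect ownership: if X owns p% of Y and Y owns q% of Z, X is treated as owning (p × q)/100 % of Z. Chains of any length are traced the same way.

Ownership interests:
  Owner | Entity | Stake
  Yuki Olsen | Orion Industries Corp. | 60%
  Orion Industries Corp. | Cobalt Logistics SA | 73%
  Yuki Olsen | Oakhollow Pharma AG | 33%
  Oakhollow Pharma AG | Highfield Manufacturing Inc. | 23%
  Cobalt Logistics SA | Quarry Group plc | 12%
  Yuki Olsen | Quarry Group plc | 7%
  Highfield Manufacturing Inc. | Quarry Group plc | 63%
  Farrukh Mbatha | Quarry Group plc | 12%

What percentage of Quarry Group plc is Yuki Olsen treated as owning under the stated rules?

17.0377%

Chain via Orion Industries Corp. → Cobalt Logistics SA (R2): 60% × 73% × 12% = 5.256% of Quarry Group plc.
Chain via Oakhollow Pharma AG → Highfield Manufacturing Inc. (R2): 33% × 23% × 63% = 4.7817% of Quarry Group plc.
Direct interest in Quarry Group plc: 7%.
Aggregating (R1): 5.256% + 4.7817% + 7% = 17.0377%.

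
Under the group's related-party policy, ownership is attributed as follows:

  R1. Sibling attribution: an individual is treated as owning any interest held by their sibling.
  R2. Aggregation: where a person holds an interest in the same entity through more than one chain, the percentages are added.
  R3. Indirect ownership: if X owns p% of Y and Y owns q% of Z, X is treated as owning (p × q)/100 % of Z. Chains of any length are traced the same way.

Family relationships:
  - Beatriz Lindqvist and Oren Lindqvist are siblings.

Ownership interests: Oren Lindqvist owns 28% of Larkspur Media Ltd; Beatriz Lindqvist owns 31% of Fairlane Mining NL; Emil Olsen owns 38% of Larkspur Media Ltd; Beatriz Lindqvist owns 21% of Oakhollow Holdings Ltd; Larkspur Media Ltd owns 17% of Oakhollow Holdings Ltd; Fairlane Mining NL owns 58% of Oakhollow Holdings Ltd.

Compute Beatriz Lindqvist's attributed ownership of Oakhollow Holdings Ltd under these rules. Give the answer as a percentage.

By sibling attribution (R1), Beatriz Lindqvist is treated as owning Oren Lindqvist's 28% interest in Larkspur Media Ltd.
Chain via Fairlane Mining NL (R3): 31% × 58% = 17.98% of Oakhollow Holdings Ltd.
Direct interest in Oakhollow Holdings Ltd: 21%.
Chain via Larkspur Media Ltd (R3): 28% × 17% = 4.76% of Oakhollow Holdings Ltd.
Aggregating (R2): 17.98% + 21% + 4.76% = 43.74%.

43.74%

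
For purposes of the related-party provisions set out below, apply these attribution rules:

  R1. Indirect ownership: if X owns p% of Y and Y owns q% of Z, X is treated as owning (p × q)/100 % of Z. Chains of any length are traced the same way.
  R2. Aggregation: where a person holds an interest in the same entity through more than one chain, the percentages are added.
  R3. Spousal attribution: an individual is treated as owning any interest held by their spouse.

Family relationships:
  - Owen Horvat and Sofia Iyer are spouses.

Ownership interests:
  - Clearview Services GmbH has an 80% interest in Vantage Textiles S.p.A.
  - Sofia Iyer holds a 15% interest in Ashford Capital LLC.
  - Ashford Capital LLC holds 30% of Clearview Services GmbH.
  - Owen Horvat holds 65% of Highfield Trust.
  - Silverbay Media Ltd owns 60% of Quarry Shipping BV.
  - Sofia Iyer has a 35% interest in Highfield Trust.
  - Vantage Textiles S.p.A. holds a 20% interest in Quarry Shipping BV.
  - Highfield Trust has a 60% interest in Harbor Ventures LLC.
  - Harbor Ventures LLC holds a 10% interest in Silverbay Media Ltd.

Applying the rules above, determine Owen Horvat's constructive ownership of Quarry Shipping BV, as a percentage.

4.32%

By spousal attribution (R3), Owen Horvat is treated as also owning Sofia Iyer's interest in Highfield Trust, giving 65% + 35% = 100%.
By spousal attribution (R3), Owen Horvat is treated as owning Sofia Iyer's 15% interest in Ashford Capital LLC.
Chain via Highfield Trust → Harbor Ventures LLC → Silverbay Media Ltd (R1): 100% × 60% × 10% × 60% = 3.6% of Quarry Shipping BV.
Chain via Ashford Capital LLC → Clearview Services GmbH → Vantage Textiles S.p.A. (R1): 15% × 30% × 80% × 20% = 0.72% of Quarry Shipping BV.
Aggregating (R2): 3.6% + 0.72% = 4.32%.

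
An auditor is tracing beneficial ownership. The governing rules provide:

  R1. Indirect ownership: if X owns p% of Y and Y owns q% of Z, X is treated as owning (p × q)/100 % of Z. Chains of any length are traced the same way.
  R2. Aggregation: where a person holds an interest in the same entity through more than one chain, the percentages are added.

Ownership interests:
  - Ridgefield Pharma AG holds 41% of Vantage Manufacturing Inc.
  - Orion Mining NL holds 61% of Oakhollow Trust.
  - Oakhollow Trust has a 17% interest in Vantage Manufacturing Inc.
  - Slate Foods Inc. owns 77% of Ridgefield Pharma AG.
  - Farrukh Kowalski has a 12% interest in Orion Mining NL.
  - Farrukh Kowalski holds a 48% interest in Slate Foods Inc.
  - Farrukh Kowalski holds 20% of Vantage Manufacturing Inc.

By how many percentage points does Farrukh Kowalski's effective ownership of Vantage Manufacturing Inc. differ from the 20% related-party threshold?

Chain via Orion Mining NL → Oakhollow Trust (R1): 12% × 61% × 17% = 1.2444% of Vantage Manufacturing Inc.
Chain via Slate Foods Inc. → Ridgefield Pharma AG (R1): 48% × 77% × 41% = 15.1536% of Vantage Manufacturing Inc.
Direct interest in Vantage Manufacturing Inc: 20%.
Aggregating (R2): 1.2444% + 15.1536% + 20% = 36.398%.
36.398% exceeds the 20% threshold by 16.398 percentage points.

16.398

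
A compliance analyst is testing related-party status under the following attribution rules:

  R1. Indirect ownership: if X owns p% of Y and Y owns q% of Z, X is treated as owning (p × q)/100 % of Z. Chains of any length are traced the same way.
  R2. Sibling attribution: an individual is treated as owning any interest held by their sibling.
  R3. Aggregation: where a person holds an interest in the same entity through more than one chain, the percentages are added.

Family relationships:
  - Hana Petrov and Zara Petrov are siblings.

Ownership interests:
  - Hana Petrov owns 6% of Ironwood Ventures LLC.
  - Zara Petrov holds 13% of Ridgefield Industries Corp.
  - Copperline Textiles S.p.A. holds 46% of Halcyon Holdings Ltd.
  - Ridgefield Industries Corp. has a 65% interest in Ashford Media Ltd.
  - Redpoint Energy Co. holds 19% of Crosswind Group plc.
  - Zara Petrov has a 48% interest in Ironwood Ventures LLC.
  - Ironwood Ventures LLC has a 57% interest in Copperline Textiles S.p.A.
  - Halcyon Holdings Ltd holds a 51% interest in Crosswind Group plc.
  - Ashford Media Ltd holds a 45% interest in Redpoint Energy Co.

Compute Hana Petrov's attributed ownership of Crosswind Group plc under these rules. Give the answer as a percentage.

7.943463%

By sibling attribution (R2), Hana Petrov is treated as also owning Zara Petrov's interest in Ironwood Ventures LLC, giving 6% + 48% = 54%.
By sibling attribution (R2), Hana Petrov is treated as owning Zara Petrov's 13% interest in Ridgefield Industries Corp.
Chain via Ironwood Ventures LLC → Copperline Textiles S.p.A. → Halcyon Holdings Ltd (R1): 54% × 57% × 46% × 51% = 7.220988% of Crosswind Group plc.
Chain via Ridgefield Industries Corp. → Ashford Media Ltd → Redpoint Energy Co. (R1): 13% × 65% × 45% × 19% = 0.722475% of Crosswind Group plc.
Aggregating (R3): 7.220988% + 0.722475% = 7.943463%.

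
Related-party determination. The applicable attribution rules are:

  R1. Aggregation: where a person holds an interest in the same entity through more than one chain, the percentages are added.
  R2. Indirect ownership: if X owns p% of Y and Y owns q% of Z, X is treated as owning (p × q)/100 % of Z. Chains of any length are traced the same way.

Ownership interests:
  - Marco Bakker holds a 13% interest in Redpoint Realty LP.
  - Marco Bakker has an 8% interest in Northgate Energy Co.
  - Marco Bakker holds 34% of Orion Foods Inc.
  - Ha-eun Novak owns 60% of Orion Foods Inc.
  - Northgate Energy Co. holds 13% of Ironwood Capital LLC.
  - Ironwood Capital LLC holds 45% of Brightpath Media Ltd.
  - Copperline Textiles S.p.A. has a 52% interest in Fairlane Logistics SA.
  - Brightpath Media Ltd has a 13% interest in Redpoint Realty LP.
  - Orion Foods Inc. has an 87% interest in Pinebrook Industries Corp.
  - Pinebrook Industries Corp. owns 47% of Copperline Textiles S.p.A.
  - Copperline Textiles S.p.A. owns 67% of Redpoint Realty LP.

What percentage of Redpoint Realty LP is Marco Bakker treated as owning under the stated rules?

Chain via Orion Foods Inc. → Pinebrook Industries Corp. → Copperline Textiles S.p.A. (R2): 34% × 87% × 47% × 67% = 9.314742% of Redpoint Realty LP.
Chain via Northgate Energy Co. → Ironwood Capital LLC → Brightpath Media Ltd (R2): 8% × 13% × 45% × 13% = 0.06084% of Redpoint Realty LP.
Direct interest in Redpoint Realty LP: 13%.
Aggregating (R1): 9.314742% + 0.06084% + 13% = 22.375582%.

22.375582%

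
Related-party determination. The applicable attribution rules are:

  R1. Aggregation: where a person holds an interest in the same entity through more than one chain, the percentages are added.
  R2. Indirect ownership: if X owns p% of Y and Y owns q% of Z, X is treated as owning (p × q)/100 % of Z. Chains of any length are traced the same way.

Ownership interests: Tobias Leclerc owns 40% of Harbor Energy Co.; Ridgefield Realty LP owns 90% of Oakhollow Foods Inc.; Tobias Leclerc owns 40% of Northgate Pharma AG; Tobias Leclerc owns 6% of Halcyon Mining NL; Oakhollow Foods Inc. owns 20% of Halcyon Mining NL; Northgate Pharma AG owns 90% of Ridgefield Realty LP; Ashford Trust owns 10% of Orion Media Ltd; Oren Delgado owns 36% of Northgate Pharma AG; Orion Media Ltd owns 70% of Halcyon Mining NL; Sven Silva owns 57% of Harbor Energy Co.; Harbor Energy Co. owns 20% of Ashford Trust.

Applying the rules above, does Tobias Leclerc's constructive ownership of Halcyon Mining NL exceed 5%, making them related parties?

Yes

Chain via Northgate Pharma AG → Ridgefield Realty LP → Oakhollow Foods Inc. (R2): 40% × 90% × 90% × 20% = 6.48% of Halcyon Mining NL.
Chain via Harbor Energy Co. → Ashford Trust → Orion Media Ltd (R2): 40% × 20% × 10% × 70% = 0.56% of Halcyon Mining NL.
Direct interest in Halcyon Mining NL: 6%.
Aggregating (R1): 6.48% + 0.56% + 6% = 13.04%.
13.04% exceeds the 5% threshold, so Tobias is a related party to Halcyon Mining NL.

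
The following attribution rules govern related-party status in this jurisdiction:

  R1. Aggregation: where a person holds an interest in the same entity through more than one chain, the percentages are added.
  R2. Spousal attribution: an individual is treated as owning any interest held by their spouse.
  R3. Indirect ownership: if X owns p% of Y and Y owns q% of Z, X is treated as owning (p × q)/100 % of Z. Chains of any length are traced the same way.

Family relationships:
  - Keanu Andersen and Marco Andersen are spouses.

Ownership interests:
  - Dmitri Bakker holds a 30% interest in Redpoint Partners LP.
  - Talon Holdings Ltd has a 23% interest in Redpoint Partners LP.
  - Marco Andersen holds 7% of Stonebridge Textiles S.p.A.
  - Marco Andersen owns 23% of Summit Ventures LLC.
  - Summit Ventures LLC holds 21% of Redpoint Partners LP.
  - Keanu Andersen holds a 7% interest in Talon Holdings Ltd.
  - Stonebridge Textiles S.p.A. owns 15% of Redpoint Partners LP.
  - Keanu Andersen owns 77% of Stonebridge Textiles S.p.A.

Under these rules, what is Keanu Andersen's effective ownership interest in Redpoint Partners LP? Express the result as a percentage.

By spousal attribution (R2), Keanu Andersen is treated as also owning Marco Andersen's interest in Stonebridge Textiles S.p.A, giving 77% + 7% = 84%.
By spousal attribution (R2), Keanu Andersen is treated as owning Marco Andersen's 23% interest in Summit Ventures LLC.
Chain via Talon Holdings Ltd (R3): 7% × 23% = 1.61% of Redpoint Partners LP.
Chain via Stonebridge Textiles S.p.A. (R3): 84% × 15% = 12.6% of Redpoint Partners LP.
Chain via Summit Ventures LLC (R3): 23% × 21% = 4.83% of Redpoint Partners LP.
Aggregating (R1): 1.61% + 12.6% + 4.83% = 19.04%.

19.04%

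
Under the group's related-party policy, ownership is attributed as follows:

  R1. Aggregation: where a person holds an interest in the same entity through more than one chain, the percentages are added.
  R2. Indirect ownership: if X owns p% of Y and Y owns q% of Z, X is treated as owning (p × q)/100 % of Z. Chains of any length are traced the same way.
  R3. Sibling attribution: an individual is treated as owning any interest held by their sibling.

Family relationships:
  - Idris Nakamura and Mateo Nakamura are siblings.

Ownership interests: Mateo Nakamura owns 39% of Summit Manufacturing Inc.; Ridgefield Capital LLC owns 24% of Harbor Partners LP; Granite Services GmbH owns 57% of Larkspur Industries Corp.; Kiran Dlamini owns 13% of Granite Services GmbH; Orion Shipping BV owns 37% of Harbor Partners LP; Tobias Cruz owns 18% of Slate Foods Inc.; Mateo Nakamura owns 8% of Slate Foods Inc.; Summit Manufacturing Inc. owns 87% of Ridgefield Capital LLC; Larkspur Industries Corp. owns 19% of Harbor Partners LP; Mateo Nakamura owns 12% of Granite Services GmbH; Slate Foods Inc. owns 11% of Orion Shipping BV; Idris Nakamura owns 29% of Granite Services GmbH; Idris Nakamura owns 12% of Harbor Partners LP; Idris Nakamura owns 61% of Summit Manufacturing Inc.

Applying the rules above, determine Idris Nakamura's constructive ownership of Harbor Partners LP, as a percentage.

37.6459%

By sibling attribution (R3), Idris Nakamura is treated as also owning Mateo Nakamura's interest in Summit Manufacturing Inc, giving 61% + 39% = 100%.
By sibling attribution (R3), Idris Nakamura is treated as also owning Mateo Nakamura's interest in Granite Services GmbH, giving 29% + 12% = 41%.
By sibling attribution (R3), Idris Nakamura is treated as owning Mateo Nakamura's 8% interest in Slate Foods Inc.
Chain via Summit Manufacturing Inc. → Ridgefield Capital LLC (R2): 100% × 87% × 24% = 20.88% of Harbor Partners LP.
Chain via Granite Services GmbH → Larkspur Industries Corp. (R2): 41% × 57% × 19% = 4.4403% of Harbor Partners LP.
Direct interest in Harbor Partners LP: 12%.
Chain via Slate Foods Inc. → Orion Shipping BV (R2): 8% × 11% × 37% = 0.3256% of Harbor Partners LP.
Aggregating (R1): 20.88% + 4.4403% + 12% + 0.3256% = 37.6459%.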